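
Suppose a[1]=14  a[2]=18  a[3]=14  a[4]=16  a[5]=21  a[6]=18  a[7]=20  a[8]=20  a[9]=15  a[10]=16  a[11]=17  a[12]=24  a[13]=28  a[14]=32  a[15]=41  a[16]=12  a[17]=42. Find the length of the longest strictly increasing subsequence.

Let dp[i] be the length of the longest such subsequence ending at index i:
i:      1  2  3  4  5  6  7  8  9 10 11 12 13 14 15 16 17
a[i]:  14 18 14 16 21 18 20 20 15 16 17 24 28 32 41 12 42
dp:     1  2  1  2  3  3  4  4  2  3  4  5  6  7  8  1  9
Maximum dp value is 9.

9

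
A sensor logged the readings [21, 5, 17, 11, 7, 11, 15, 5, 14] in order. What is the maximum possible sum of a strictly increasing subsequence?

Let S[i] be the best sum of a strictly increasing subsequence ending at i:
i:      1  2  3  4  5  6  7  8  9
a[i]:  21  5 17 11  7 11 15  5 14
S:     21  5 22 16 12 23 38  5 37
Maximum is 38 (e.g. 5 + 7 + 11 + 15).

38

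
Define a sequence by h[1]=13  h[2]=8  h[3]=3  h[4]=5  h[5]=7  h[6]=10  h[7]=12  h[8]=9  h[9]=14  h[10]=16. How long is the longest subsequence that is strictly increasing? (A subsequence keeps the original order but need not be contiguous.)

7

Let dp[i] be the length of the longest such subsequence ending at index i:
i:      1  2  3  4  5  6  7  8  9 10
h[i]:  13  8  3  5  7 10 12  9 14 16
dp:     1  1  1  2  3  4  5  4  6  7
Maximum dp value is 7.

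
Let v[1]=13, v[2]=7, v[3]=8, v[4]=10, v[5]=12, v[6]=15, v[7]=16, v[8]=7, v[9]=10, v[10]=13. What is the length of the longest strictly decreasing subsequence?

3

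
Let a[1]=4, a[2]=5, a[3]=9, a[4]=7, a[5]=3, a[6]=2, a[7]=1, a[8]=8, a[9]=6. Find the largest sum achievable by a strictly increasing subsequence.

24

Let S[i] be the best sum of a strictly increasing subsequence ending at i:
i:      1  2  3  4  5  6  7  8  9
a[i]:   4  5  9  7  3  2  1  8  6
S:      4  9 18 16  3  2  1 24 15
Maximum is 24 (e.g. 4 + 5 + 7 + 8).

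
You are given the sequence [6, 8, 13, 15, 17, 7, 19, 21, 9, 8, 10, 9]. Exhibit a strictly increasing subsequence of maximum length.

Patience tails give the LIS length; then backtrack through the dp parents:
6 → extends → [6]
8 → extends → [6, 8]
13 → extends → [6, 8, 13]
15 → extends → [6, 8, 13, 15]
17 → extends → [6, 8, 13, 15, 17]
7 → replaces 8 → [6, 7, 13, 15, 17]
19 → extends → [6, 7, 13, 15, 17, 19]
21 → extends → [6, 7, 13, 15, 17, 19, 21]
9 → replaces 13 → [6, 7, 9, 15, 17, 19, 21]
8 → replaces 9 → [6, 7, 8, 15, 17, 19, 21]
10 → replaces 15 → [6, 7, 8, 10, 17, 19, 21]
9 → replaces 10 → [6, 7, 8, 9, 17, 19, 21]
Length 7; one witness is 6, 8, 13, 15, 17, 19, 21.

6, 8, 13, 15, 17, 19, 21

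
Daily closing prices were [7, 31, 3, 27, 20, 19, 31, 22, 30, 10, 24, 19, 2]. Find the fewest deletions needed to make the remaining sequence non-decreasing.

9

Fewest deletions = n − (longest non-decreasing subsequence).
Patience tails:
7 → extends → [7]
31 → extends → [7, 31]
3 → replaces 7 → [3, 31]
27 → replaces 31 → [3, 27]
20 → replaces 27 → [3, 20]
19 → replaces 20 → [3, 19]
31 → extends → [3, 19, 31]
22 → replaces 31 → [3, 19, 22]
30 → extends → [3, 19, 22, 30]
10 → replaces 19 → [3, 10, 22, 30]
24 → replaces 30 → [3, 10, 22, 24]
19 → replaces 22 → [3, 10, 19, 24]
2 → replaces 3 → [2, 10, 19, 24]
Longest non-decreasing subsequence has length 4, so deletions = 13 − 4 = 9.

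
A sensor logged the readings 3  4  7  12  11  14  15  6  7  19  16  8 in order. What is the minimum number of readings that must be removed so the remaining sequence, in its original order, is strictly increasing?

Fewest deletions = n − (longest strictly increasing subsequence).
i:      1  2  3  4  5  6  7  8  9 10 11 12
a[i]:   3  4  7 12 11 14 15  6  7 19 16  8
dp:     1  2  3  4  4  5  6  3  4  7  7  5
max dp = 7, so deletions = 12 − 7 = 5.

5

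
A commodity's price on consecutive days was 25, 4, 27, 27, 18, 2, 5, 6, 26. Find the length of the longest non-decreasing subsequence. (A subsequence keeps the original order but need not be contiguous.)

4

Let dp[i] be the length of the longest such subsequence ending at index i:
i:      1  2  3  4  5  6  7  8  9
a[i]:  25  4 27 27 18  2  5  6 26
dp:     1  1  2  3  2  1  2  3  4
Maximum dp value is 4.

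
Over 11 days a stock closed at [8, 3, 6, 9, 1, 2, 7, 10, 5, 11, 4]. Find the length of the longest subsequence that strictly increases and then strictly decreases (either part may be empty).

inc[i] = longest strictly increasing subsequence ending at i; dec[i] = longest strictly decreasing subsequence starting at i:
i:      1  2  3  4  5  6  7  8  9 10 11
a[i]:   8  3  6  9  1  2  7 10  5 11  4
inc:    1  1  2  3  1  2  3  4  3  5  3
dec:    4  2  3  4  1  1  3  3  2  2  1
Best peak at i=4 (value 9): inc=3, dec=4, length 3+4−1 = 6.

6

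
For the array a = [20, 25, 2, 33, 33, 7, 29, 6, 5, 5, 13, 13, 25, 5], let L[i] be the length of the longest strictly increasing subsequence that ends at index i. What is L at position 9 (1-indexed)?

2

dp[i] = 1 + max{dp[j] : j<i, a[j]<a[i]} (or 1 if no such j):
i:      1  2  3  4  5  6  7  8  9 10 11 12 13 14
a[i]:  20 25  2 33 33  7 29  6  5  5 13 13 25  5
dp:     1  2  1  3  3  2  3  2  2  2  3  3  4  2
At index 9 the value is 2.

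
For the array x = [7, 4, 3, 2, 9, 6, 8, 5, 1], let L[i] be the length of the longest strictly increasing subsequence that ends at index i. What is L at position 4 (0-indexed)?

dp[i] = 1 + max{dp[j] : j<i, x[j]<x[i]} (or 1 if no such j):
i:     0 1 2 3 4 5 6 7 8
x[i]:  7 4 3 2 9 6 8 5 1
dp:    1 1 1 1 2 2 3 2 1
At index 4 the value is 2.

2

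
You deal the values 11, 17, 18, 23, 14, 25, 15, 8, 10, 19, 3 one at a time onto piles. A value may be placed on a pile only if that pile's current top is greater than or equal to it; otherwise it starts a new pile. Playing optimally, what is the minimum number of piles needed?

5

The minimum number of non-increasing subsequences covering a sequence equals the length of its longest strictly increasing subsequence.
LIS length is 5 (e.g. 11, 17, 18, 23, 25), so 5 piles are needed.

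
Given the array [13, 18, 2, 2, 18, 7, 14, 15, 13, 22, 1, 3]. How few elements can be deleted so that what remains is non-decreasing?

6

Fewest deletions = n − (longest non-decreasing subsequence).
i:      1  2  3  4  5  6  7  8  9 10 11 12
a[i]:  13 18  2  2 18  7 14 15 13 22  1  3
dp:     1  2  1  2  3  3  4  5  4  6  1  3
max dp = 6, so deletions = 12 − 6 = 6.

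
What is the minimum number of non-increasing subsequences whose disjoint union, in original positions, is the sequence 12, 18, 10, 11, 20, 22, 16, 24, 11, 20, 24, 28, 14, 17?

The minimum number of non-increasing subsequences covering a sequence equals the length of its longest strictly increasing subsequence.
LIS length is 6 (e.g. 12, 18, 20, 22, 24, 28), so 6 piles are needed.

6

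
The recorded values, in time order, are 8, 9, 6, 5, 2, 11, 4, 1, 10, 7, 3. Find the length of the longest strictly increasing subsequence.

3

Let dp[i] be the length of the longest such subsequence ending at index i:
i:      1  2  3  4  5  6  7  8  9 10 11
a[i]:   8  9  6  5  2 11  4  1 10  7  3
dp:     1  2  1  1  1  3  2  1  3  3  2
Maximum dp value is 3.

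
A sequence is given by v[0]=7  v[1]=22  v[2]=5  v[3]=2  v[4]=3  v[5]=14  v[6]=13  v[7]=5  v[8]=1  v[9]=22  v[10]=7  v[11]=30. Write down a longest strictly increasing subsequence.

Patience tails give the LIS length; then backtrack through the dp parents:
7 → extends → [7]
22 → extends → [7, 22]
5 → replaces 7 → [5, 22]
2 → replaces 5 → [2, 22]
3 → replaces 22 → [2, 3]
14 → extends → [2, 3, 14]
13 → replaces 14 → [2, 3, 13]
5 → replaces 13 → [2, 3, 5]
1 → replaces 2 → [1, 3, 5]
22 → extends → [1, 3, 5, 22]
7 → replaces 22 → [1, 3, 5, 7]
30 → extends → [1, 3, 5, 7, 30]
Length 5; one witness is 2, 3, 14, 22, 30.

2, 3, 14, 22, 30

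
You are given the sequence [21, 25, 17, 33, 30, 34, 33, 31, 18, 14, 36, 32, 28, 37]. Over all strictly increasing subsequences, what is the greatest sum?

186

Let S[i] be the best sum of a strictly increasing subsequence ending at i:
i:       1   2   3   4   5   6   7   8   9  10  11  12  13  14
a[i]:   21  25  17  33  30  34  33  31  18  14  36  32  28  37
S:      21  46  17  79  76 113 109 107  35  14 149 139  74 186
Maximum is 186 (e.g. 21 + 25 + 33 + 34 + 36 + 37).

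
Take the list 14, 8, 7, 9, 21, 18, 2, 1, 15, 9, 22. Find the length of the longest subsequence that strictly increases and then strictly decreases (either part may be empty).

inc[i] = longest strictly increasing subsequence ending at i; dec[i] = longest strictly decreasing subsequence starting at i:
i:      1  2  3  4  5  6  7  8  9 10 11
a[i]:  14  8  7  9 21 18  2  1 15  9 22
inc:    1  1  1  2  3  3  1  1  3  2  4
dec:    5  4  3  3  4  3  2  1  2  1  1
Best peak at i=5 (value 21): inc=3, dec=4, length 3+4−1 = 6.

6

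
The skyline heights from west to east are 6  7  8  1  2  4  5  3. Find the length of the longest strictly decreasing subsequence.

3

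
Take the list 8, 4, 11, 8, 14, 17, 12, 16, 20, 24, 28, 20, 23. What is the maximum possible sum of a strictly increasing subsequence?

122

Let S[i] be the best sum of a strictly increasing subsequence ending at i:
i:       1   2   3   4   5   6   7   8   9  10  11  12  13
a[i]:    8   4  11   8  14  17  12  16  20  24  28  20  23
S:       8   4  19  12  33  50  31  49  70  94 122  70  93
Maximum is 122 (e.g. 8 + 11 + 14 + 17 + 20 + 24 + 28).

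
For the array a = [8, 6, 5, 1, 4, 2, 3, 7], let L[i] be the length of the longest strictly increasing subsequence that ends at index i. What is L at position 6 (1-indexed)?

2

dp[i] = 1 + max{dp[j] : j<i, a[j]<a[i]} (or 1 if no such j):
i:     1 2 3 4 5 6 7 8
a[i]:  8 6 5 1 4 2 3 7
dp:    1 1 1 1 2 2 3 4
At index 6 the value is 2.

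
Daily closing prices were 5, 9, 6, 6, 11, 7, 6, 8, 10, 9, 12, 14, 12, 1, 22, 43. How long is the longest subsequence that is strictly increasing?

9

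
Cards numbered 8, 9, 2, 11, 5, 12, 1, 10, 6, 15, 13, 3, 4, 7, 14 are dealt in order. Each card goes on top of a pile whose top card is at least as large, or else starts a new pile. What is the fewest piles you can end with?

The minimum number of non-increasing subsequences covering a sequence equals the length of its longest strictly increasing subsequence.
LIS length is 6 (e.g. 8, 9, 11, 12, 13, 14), so 6 piles are needed.

6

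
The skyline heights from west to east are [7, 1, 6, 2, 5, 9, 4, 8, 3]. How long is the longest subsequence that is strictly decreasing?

5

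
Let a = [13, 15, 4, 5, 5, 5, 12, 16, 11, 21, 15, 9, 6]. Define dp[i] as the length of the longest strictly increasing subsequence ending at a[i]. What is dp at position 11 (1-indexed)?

dp[i] = 1 + max{dp[j] : j<i, a[j]<a[i]} (or 1 if no such j):
i:      1  2  3  4  5  6  7  8  9 10 11 12 13
a[i]:  13 15  4  5  5  5 12 16 11 21 15  9  6
dp:     1  2  1  2  2  2  3  4  3  5  4  3  3
At index 11 the value is 4.

4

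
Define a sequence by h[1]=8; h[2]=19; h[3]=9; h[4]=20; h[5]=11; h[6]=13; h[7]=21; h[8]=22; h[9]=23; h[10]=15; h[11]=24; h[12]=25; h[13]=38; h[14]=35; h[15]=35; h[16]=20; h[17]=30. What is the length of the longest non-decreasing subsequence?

Let dp[i] be the length of the longest such subsequence ending at index i:
i:      1  2  3  4  5  6  7  8  9 10 11 12 13 14 15 16 17
h[i]:   8 19  9 20 11 13 21 22 23 15 24 25 38 35 35 20 30
dp:     1  2  2  3  3  4  5  6  7  5  8  9 10 10 11  6 10
Maximum dp value is 11.

11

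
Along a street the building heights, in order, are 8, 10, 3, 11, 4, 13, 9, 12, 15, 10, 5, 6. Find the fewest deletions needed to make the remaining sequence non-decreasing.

7

Fewest deletions = n − (longest non-decreasing subsequence).
Patience tails:
8 → extends → [8]
10 → extends → [8, 10]
3 → replaces 8 → [3, 10]
11 → extends → [3, 10, 11]
4 → replaces 10 → [3, 4, 11]
13 → extends → [3, 4, 11, 13]
9 → replaces 11 → [3, 4, 9, 13]
12 → replaces 13 → [3, 4, 9, 12]
15 → extends → [3, 4, 9, 12, 15]
10 → replaces 12 → [3, 4, 9, 10, 15]
5 → replaces 9 → [3, 4, 5, 10, 15]
6 → replaces 10 → [3, 4, 5, 6, 15]
Longest non-decreasing subsequence has length 5, so deletions = 12 − 5 = 7.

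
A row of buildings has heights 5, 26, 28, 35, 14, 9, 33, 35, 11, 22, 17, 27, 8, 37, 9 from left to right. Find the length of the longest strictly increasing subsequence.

Track the smallest tail for each achievable length (strict):
5 → extends → [5]
26 → extends → [5, 26]
28 → extends → [5, 26, 28]
35 → extends → [5, 26, 28, 35]
14 → replaces 26 → [5, 14, 28, 35]
9 → replaces 14 → [5, 9, 28, 35]
33 → replaces 35 → [5, 9, 28, 33]
35 → extends → [5, 9, 28, 33, 35]
11 → replaces 28 → [5, 9, 11, 33, 35]
22 → replaces 33 → [5, 9, 11, 22, 35]
17 → replaces 22 → [5, 9, 11, 17, 35]
27 → replaces 35 → [5, 9, 11, 17, 27]
8 → replaces 9 → [5, 8, 11, 17, 27]
37 → extends → [5, 8, 11, 17, 27, 37]
9 → replaces 11 → [5, 8, 9, 17, 27, 37]
Six tails, so the longest strictly increasing subsequence has length 6 (e.g. 5, 26, 28, 33, 35, 37).

6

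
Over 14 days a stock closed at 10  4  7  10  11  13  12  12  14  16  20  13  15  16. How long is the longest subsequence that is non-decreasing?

9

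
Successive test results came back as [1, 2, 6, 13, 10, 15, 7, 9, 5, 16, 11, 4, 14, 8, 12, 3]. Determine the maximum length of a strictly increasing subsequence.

Let dp[i] be the length of the longest such subsequence ending at index i:
i:      1  2  3  4  5  6  7  8  9 10 11 12 13 14 15 16
a[i]:   1  2  6 13 10 15  7  9  5 16 11  4 14  8 12  3
dp:     1  2  3  4  4  5  4  5  3  6  6  3  7  5  7  3
Maximum dp value is 7.

7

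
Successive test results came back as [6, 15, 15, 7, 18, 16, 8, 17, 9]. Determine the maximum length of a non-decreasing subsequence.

Track the smallest tail for each achievable length (allowing ties):
6 → extends → [6]
15 → extends → [6, 15]
15 → extends → [6, 15, 15]
7 → replaces 15 → [6, 7, 15]
18 → extends → [6, 7, 15, 18]
16 → replaces 18 → [6, 7, 15, 16]
8 → replaces 15 → [6, 7, 8, 16]
17 → extends → [6, 7, 8, 16, 17]
9 → replaces 16 → [6, 7, 8, 9, 17]
Five tails, so the longest non-decreasing subsequence has length 5 (e.g. 6, 15, 15, 16, 17).

5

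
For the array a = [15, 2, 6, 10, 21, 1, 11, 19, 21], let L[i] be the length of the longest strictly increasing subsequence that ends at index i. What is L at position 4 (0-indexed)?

dp[i] = 1 + max{dp[j] : j<i, a[j]<a[i]} (or 1 if no such j):
i:      0  1  2  3  4  5  6  7  8
a[i]:  15  2  6 10 21  1 11 19 21
dp:     1  1  2  3  4  1  4  5  6
At index 4 the value is 4.

4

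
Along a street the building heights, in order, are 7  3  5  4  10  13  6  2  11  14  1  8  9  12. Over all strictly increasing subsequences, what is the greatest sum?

Let S[i] be the best sum of a strictly increasing subsequence ending at i:
i:      1  2  3  4  5  6  7  8  9 10 11 12 13 14
a[i]:   7  3  5  4 10 13  6  2 11 14  1  8  9 12
S:      7  3  8  7 18 31 14  2 29 45  1 22 31 43
Maximum is 45 (e.g. 3 + 5 + 10 + 13 + 14).

45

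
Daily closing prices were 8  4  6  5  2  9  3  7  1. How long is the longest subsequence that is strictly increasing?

3

Track the smallest tail for each achievable length (strict):
8 → extends → [8]
4 → replaces 8 → [4]
6 → extends → [4, 6]
5 → replaces 6 → [4, 5]
2 → replaces 4 → [2, 5]
9 → extends → [2, 5, 9]
3 → replaces 5 → [2, 3, 9]
7 → replaces 9 → [2, 3, 7]
1 → replaces 2 → [1, 3, 7]
Three tails, so the longest strictly increasing subsequence has length 3 (e.g. 4, 6, 9).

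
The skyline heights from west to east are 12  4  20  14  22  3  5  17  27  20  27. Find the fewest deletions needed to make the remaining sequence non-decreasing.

6

Fewest deletions = n − (longest non-decreasing subsequence).
Patience tails:
12 → extends → [12]
4 → replaces 12 → [4]
20 → extends → [4, 20]
14 → replaces 20 → [4, 14]
22 → extends → [4, 14, 22]
3 → replaces 4 → [3, 14, 22]
5 → replaces 14 → [3, 5, 22]
17 → replaces 22 → [3, 5, 17]
27 → extends → [3, 5, 17, 27]
20 → replaces 27 → [3, 5, 17, 20]
27 → extends → [3, 5, 17, 20, 27]
Longest non-decreasing subsequence has length 5, so deletions = 11 − 5 = 6.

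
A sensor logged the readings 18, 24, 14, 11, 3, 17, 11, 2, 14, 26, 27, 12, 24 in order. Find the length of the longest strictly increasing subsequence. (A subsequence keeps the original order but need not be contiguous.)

Track the smallest tail for each achievable length (strict):
18 → extends → [18]
24 → extends → [18, 24]
14 → replaces 18 → [14, 24]
11 → replaces 14 → [11, 24]
3 → replaces 11 → [3, 24]
17 → replaces 24 → [3, 17]
11 → replaces 17 → [3, 11]
2 → replaces 3 → [2, 11]
14 → extends → [2, 11, 14]
26 → extends → [2, 11, 14, 26]
27 → extends → [2, 11, 14, 26, 27]
12 → replaces 14 → [2, 11, 12, 26, 27]
24 → replaces 26 → [2, 11, 12, 24, 27]
Five tails, so the longest strictly increasing subsequence has length 5 (e.g. 3, 11, 14, 26, 27).

5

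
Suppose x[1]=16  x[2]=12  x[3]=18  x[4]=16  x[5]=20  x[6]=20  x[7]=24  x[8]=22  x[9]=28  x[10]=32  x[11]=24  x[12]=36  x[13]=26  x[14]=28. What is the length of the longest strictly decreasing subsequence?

Let dp[i] be the longest strictly decreasing subsequence ending at i:
i:      1  2  3  4  5  6  7  8  9 10 11 12 13 14
x[i]:  16 12 18 16 20 20 24 22 28 32 24 36 26 28
dp:     1  2  1  2  1  1  1  2  1  1  2  1  2  2
Maximum is 2.

2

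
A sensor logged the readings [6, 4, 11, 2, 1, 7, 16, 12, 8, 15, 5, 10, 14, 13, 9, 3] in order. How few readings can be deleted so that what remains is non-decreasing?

11

Fewest deletions = n − (longest non-decreasing subsequence).
i:      1  2  3  4  5  6  7  8  9 10 11 12 13 14 15 16
a[i]:   6  4 11  2  1  7 16 12  8 15  5 10 14 13  9  3
dp:     1  1  2  1  1  2  3  3  3  4  2  4  5  5  4  2
max dp = 5, so deletions = 16 − 5 = 11.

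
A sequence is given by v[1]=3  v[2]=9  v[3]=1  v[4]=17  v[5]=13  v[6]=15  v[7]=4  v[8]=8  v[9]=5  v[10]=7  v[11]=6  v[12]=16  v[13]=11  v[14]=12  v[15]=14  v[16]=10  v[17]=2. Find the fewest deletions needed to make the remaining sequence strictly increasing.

Fewest deletions = n − (longest strictly increasing subsequence).
Patience tails:
3 → extends → [3]
9 → extends → [3, 9]
1 → replaces 3 → [1, 9]
17 → extends → [1, 9, 17]
13 → replaces 17 → [1, 9, 13]
15 → extends → [1, 9, 13, 15]
4 → replaces 9 → [1, 4, 13, 15]
8 → replaces 13 → [1, 4, 8, 15]
5 → replaces 8 → [1, 4, 5, 15]
7 → replaces 15 → [1, 4, 5, 7]
6 → replaces 7 → [1, 4, 5, 6]
16 → extends → [1, 4, 5, 6, 16]
11 → replaces 16 → [1, 4, 5, 6, 11]
12 → extends → [1, 4, 5, 6, 11, 12]
14 → extends → [1, 4, 5, 6, 11, 12, 14]
10 → replaces 11 → [1, 4, 5, 6, 10, 12, 14]
2 → replaces 4 → [1, 2, 5, 6, 10, 12, 14]
Longest strictly increasing subsequence has length 7, so deletions = 17 − 7 = 10.

10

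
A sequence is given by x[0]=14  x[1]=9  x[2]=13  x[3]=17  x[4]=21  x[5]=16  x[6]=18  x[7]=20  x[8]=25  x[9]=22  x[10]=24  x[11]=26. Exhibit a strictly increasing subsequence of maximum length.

Patience tails give the LIS length; then backtrack through the dp parents:
14 → extends → [14]
9 → replaces 14 → [9]
13 → extends → [9, 13]
17 → extends → [9, 13, 17]
21 → extends → [9, 13, 17, 21]
16 → replaces 17 → [9, 13, 16, 21]
18 → replaces 21 → [9, 13, 16, 18]
20 → extends → [9, 13, 16, 18, 20]
25 → extends → [9, 13, 16, 18, 20, 25]
22 → replaces 25 → [9, 13, 16, 18, 20, 22]
24 → extends → [9, 13, 16, 18, 20, 22, 24]
26 → extends → [9, 13, 16, 18, 20, 22, 24, 26]
Length 8; one witness is 9, 13, 17, 18, 20, 22, 24, 26.

9, 13, 17, 18, 20, 22, 24, 26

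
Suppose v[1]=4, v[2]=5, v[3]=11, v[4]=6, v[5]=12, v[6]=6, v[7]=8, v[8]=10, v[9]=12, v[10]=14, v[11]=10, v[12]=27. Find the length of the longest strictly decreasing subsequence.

Negate each value so 'decreasing' becomes 'increasing', then run patience tails on the negated sequence:
-4 → extends → [-4]
-5 → replaces -4 → [-5]
-11 → replaces -5 → [-11]
-6 → extends → [-11, -6]
-12 → replaces -11 → [-12, -6]
-6 → already a tail → [-12, -6]
-8 → replaces -6 → [-12, -8]
-10 → replaces -8 → [-12, -10]
-12 → already a tail → [-12, -10]
-14 → replaces -12 → [-14, -10]
-10 → already a tail → [-14, -10]
-27 → replaces -14 → [-27, -10]
Two tails, so the longest strictly decreasing subsequence of the original has length 2.

2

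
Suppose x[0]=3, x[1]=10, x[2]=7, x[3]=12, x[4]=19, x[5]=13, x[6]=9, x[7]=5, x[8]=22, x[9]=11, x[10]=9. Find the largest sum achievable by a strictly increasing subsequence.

66

Let S[i] be the best sum of a strictly increasing subsequence ending at i:
i:      0  1  2  3  4  5  6  7  8  9 10
x[i]:   3 10  7 12 19 13  9  5 22 11  9
S:      3 13 10 25 44 38 19  8 66 30 19
Maximum is 66 (e.g. 3 + 10 + 12 + 19 + 22).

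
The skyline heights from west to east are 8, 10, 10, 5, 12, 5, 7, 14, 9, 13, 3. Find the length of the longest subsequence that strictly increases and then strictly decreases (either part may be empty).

6

inc[i] = longest strictly increasing subsequence ending at i; dec[i] = longest strictly decreasing subsequence starting at i:
i:      1  2  3  4  5  6  7  8  9 10 11
a[i]:   8 10 10  5 12  5  7 14  9 13  3
inc:    1  2  2  1  3  1  2  4  3  4  1
dec:    3  3  3  2  3  2  2  3  2  2  1
Best peak at i=8 (value 14): inc=4, dec=3, length 4+3−1 = 6.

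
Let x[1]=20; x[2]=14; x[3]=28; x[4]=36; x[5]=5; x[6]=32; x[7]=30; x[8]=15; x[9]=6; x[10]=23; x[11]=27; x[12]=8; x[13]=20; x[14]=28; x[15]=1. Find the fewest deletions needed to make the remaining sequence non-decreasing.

10

Fewest deletions = n − (longest non-decreasing subsequence).
Patience tails:
20 → extends → [20]
14 → replaces 20 → [14]
28 → extends → [14, 28]
36 → extends → [14, 28, 36]
5 → replaces 14 → [5, 28, 36]
32 → replaces 36 → [5, 28, 32]
30 → replaces 32 → [5, 28, 30]
15 → replaces 28 → [5, 15, 30]
6 → replaces 15 → [5, 6, 30]
23 → replaces 30 → [5, 6, 23]
27 → extends → [5, 6, 23, 27]
8 → replaces 23 → [5, 6, 8, 27]
20 → replaces 27 → [5, 6, 8, 20]
28 → extends → [5, 6, 8, 20, 28]
1 → replaces 5 → [1, 6, 8, 20, 28]
Longest non-decreasing subsequence has length 5, so deletions = 15 − 5 = 10.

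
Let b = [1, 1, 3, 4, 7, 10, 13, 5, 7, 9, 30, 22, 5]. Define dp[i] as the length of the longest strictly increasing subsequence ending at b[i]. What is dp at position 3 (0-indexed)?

3

dp[i] = 1 + max{dp[j] : j<i, b[j]<b[i]} (or 1 if no such j):
i:      0  1  2  3  4  5  6  7  8  9 10 11 12
b[i]:   1  1  3  4  7 10 13  5  7  9 30 22  5
dp:     1  1  2  3  4  5  6  4  5  6  7  7  4
At index 3 the value is 3.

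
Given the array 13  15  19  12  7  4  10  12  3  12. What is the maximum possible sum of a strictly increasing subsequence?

47

Let S[i] be the best sum of a strictly increasing subsequence ending at i:
i:      1  2  3  4  5  6  7  8  9 10
a[i]:  13 15 19 12  7  4 10 12  3 12
S:     13 28 47 12  7  4 17 29  3 29
Maximum is 47 (e.g. 13 + 15 + 19).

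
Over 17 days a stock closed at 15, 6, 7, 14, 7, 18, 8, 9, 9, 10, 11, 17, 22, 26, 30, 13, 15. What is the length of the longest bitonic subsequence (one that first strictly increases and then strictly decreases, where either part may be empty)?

inc[i] = longest strictly increasing subsequence ending at i; dec[i] = longest strictly decreasing subsequence starting at i:
i:      1  2  3  4  5  6  7  8  9 10 11 12 13 14 15 16 17
a[i]:  15  6  7 14  7 18  8  9  9 10 11 17 22 26 30 13 15
inc:    1  1  2  3  2  4  3  4  4  5  6  7  8  9 10  7  8
dec:    3  1  1  2  1  3  1  1  1  1  1  2  2  2  2  1  1
Best peak at i=15 (value 30): inc=10, dec=2, length 10+2−1 = 11.

11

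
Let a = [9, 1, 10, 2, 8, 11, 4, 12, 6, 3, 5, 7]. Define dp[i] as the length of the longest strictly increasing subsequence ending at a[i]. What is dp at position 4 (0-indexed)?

3

dp[i] = 1 + max{dp[j] : j<i, a[j]<a[i]} (or 1 if no such j):
i:      0  1  2  3  4  5  6  7  8  9 10 11
a[i]:   9  1 10  2  8 11  4 12  6  3  5  7
dp:     1  1  2  2  3  4  3  5  4  3  4  5
At index 4 the value is 3.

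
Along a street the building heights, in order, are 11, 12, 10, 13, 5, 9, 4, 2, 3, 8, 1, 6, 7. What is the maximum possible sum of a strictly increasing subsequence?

Let S[i] be the best sum of a strictly increasing subsequence ending at i:
i:      1  2  3  4  5  6  7  8  9 10 11 12 13
a[i]:  11 12 10 13  5  9  4  2  3  8  1  6  7
S:     11 23 10 36  5 14  4  2  5 13  1 11 18
Maximum is 36 (e.g. 11 + 12 + 13).

36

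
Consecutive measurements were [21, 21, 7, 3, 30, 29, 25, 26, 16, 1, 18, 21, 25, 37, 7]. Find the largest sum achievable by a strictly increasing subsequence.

Let S[i] be the best sum of a strictly increasing subsequence ending at i:
i:       1   2   3   4   5   6   7   8   9  10  11  12  13  14  15
a[i]:   21  21   7   3  30  29  25  26  16   1  18  21  25  37   7
S:      21  21   7   3  51  50  46  72  23   1  41  62  87 124  10
Maximum is 124 (e.g. 7 + 16 + 18 + 21 + 25 + 37).

124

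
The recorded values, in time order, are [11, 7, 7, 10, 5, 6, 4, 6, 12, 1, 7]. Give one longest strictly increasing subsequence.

7, 10, 12

Patience tails give the LIS length; then backtrack through the dp parents:
11 → extends → [11]
7 → replaces 11 → [7]
7 → already a tail → [7]
10 → extends → [7, 10]
5 → replaces 7 → [5, 10]
6 → replaces 10 → [5, 6]
4 → replaces 5 → [4, 6]
6 → already a tail → [4, 6]
12 → extends → [4, 6, 12]
1 → replaces 4 → [1, 6, 12]
7 → replaces 12 → [1, 6, 7]
Length 3; one witness is 7, 10, 12.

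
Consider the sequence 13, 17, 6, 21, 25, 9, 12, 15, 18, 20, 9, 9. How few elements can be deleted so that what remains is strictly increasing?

6

Fewest deletions = n − (longest strictly increasing subsequence).
i:      1  2  3  4  5  6  7  8  9 10 11 12
a[i]:  13 17  6 21 25  9 12 15 18 20  9  9
dp:     1  2  1  3  4  2  3  4  5  6  2  2
max dp = 6, so deletions = 12 − 6 = 6.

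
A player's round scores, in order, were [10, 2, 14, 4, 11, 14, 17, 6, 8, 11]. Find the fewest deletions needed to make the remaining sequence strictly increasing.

5

Fewest deletions = n − (longest strictly increasing subsequence).
Patience tails:
10 → extends → [10]
2 → replaces 10 → [2]
14 → extends → [2, 14]
4 → replaces 14 → [2, 4]
11 → extends → [2, 4, 11]
14 → extends → [2, 4, 11, 14]
17 → extends → [2, 4, 11, 14, 17]
6 → replaces 11 → [2, 4, 6, 14, 17]
8 → replaces 14 → [2, 4, 6, 8, 17]
11 → replaces 17 → [2, 4, 6, 8, 11]
Longest strictly increasing subsequence has length 5, so deletions = 10 − 5 = 5.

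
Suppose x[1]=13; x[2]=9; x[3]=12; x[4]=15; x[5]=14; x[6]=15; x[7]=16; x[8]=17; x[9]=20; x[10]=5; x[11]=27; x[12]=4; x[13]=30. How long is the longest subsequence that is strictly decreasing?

4

Let dp[i] be the longest strictly decreasing subsequence ending at i:
i:      1  2  3  4  5  6  7  8  9 10 11 12 13
x[i]:  13  9 12 15 14 15 16 17 20  5 27  4 30
dp:     1  2  2  1  2  1  1  1  1  3  1  4  1
Maximum is 4.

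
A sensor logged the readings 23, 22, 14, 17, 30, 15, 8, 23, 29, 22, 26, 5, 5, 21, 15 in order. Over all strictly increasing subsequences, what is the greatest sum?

83

Let S[i] be the best sum of a strictly increasing subsequence ending at i:
i:      1  2  3  4  5  6  7  8  9 10 11 12 13 14 15
a[i]:  23 22 14 17 30 15  8 23 29 22 26  5  5 21 15
S:     23 22 14 31 61 29  8 54 83 53 80  5  5 52 29
Maximum is 83 (e.g. 14 + 17 + 23 + 29).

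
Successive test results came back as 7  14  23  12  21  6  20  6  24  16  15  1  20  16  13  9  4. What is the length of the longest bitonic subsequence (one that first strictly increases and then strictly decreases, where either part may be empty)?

10

inc[i] = longest strictly increasing subsequence ending at i; dec[i] = longest strictly decreasing subsequence starting at i:
i:      1  2  3  4  5  6  7  8  9 10 11 12 13 14 15 16 17
a[i]:   7 14 23 12 21  6 20  6 24 16 15  1 20 16 13  9  4
inc:    1  2  3  2  3  1  3  1  4  3  3  1  4  4  3  2  2
dec:    3  4  8  3  7  2  6  2  6  5  4  1  5  4  3  2  1
Best peak at i=3 (value 23): inc=3, dec=8, length 3+8−1 = 10.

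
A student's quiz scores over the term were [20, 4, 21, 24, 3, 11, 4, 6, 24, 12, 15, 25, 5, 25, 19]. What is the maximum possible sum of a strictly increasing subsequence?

90

Let S[i] be the best sum of a strictly increasing subsequence ending at i:
i:      1  2  3  4  5  6  7  8  9 10 11 12 13 14 15
a[i]:  20  4 21 24  3 11  4  6 24 12 15 25  5 25 19
S:     20  4 41 65  3 15  7 13 65 27 42 90 12 90 61
Maximum is 90 (e.g. 20 + 21 + 24 + 25).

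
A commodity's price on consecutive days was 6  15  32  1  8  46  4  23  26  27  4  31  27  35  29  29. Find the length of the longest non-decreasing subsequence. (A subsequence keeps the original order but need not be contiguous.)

8

Track the smallest tail for each achievable length (allowing ties):
6 → extends → [6]
15 → extends → [6, 15]
32 → extends → [6, 15, 32]
1 → replaces 6 → [1, 15, 32]
8 → replaces 15 → [1, 8, 32]
46 → extends → [1, 8, 32, 46]
4 → replaces 8 → [1, 4, 32, 46]
23 → replaces 32 → [1, 4, 23, 46]
26 → replaces 46 → [1, 4, 23, 26]
27 → extends → [1, 4, 23, 26, 27]
4 → replaces 23 → [1, 4, 4, 26, 27]
31 → extends → [1, 4, 4, 26, 27, 31]
27 → replaces 31 → [1, 4, 4, 26, 27, 27]
35 → extends → [1, 4, 4, 26, 27, 27, 35]
29 → replaces 35 → [1, 4, 4, 26, 27, 27, 29]
29 → extends → [1, 4, 4, 26, 27, 27, 29, 29]
Eight tails, so the longest non-decreasing subsequence has length 8 (e.g. 6, 15, 23, 26, 27, 27, 29, 29).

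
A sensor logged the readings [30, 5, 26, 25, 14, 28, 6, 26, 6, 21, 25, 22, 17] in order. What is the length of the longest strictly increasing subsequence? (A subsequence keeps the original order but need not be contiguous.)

Track the smallest tail for each achievable length (strict):
30 → extends → [30]
5 → replaces 30 → [5]
26 → extends → [5, 26]
25 → replaces 26 → [5, 25]
14 → replaces 25 → [5, 14]
28 → extends → [5, 14, 28]
6 → replaces 14 → [5, 6, 28]
26 → replaces 28 → [5, 6, 26]
6 → already a tail → [5, 6, 26]
21 → replaces 26 → [5, 6, 21]
25 → extends → [5, 6, 21, 25]
22 → replaces 25 → [5, 6, 21, 22]
17 → replaces 21 → [5, 6, 17, 22]
Four tails, so the longest strictly increasing subsequence has length 4 (e.g. 5, 14, 21, 25).

4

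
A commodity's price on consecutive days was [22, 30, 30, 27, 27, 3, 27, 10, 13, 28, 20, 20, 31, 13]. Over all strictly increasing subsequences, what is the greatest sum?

Let S[i] be the best sum of a strictly increasing subsequence ending at i:
i:       1   2   3   4   5   6   7   8   9  10  11  12  13  14
a[i]:   22  30  30  27  27   3  27  10  13  28  20  20  31  13
S:      22  52  52  49  49   3  49  13  26  77  46  46 108  26
Maximum is 108 (e.g. 22 + 27 + 28 + 31).

108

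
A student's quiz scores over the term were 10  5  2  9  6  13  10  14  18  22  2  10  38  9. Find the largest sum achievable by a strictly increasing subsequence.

119

Let S[i] be the best sum of a strictly increasing subsequence ending at i:
i:       1   2   3   4   5   6   7   8   9  10  11  12  13  14
a[i]:   10   5   2   9   6  13  10  14  18  22   2  10  38   9
S:      10   5   2  14  11  27  24  41  59  81   2  24 119  20
Maximum is 119 (e.g. 5 + 9 + 13 + 14 + 18 + 22 + 38).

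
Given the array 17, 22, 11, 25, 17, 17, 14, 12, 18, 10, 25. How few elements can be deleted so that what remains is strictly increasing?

7

Fewest deletions = n − (longest strictly increasing subsequence).
i:      1  2  3  4  5  6  7  8  9 10 11
a[i]:  17 22 11 25 17 17 14 12 18 10 25
dp:     1  2  1  3  2  2  2  2  3  1  4
max dp = 4, so deletions = 11 − 4 = 7.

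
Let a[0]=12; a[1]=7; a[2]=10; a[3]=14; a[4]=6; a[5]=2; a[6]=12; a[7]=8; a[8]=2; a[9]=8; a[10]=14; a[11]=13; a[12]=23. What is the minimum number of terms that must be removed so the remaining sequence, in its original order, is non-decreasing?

Fewest deletions = n − (longest non-decreasing subsequence).
i:      0  1  2  3  4  5  6  7  8  9 10 11 12
a[i]:  12  7 10 14  6  2 12  8  2  8 14 13 23
dp:     1  1  2  3  1  1  3  2  2  3  4  4  5
max dp = 5, so deletions = 13 − 5 = 8.

8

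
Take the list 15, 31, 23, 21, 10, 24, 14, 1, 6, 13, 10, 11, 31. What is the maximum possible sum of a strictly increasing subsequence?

Let S[i] be the best sum of a strictly increasing subsequence ending at i:
i:      1  2  3  4  5  6  7  8  9 10 11 12 13
a[i]:  15 31 23 21 10 24 14  1  6 13 10 11 31
S:     15 46 38 36 10 62 24  1  7 23 17 28 93
Maximum is 93 (e.g. 15 + 23 + 24 + 31).

93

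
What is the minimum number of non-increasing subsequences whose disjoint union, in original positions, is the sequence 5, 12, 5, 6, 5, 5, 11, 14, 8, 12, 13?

5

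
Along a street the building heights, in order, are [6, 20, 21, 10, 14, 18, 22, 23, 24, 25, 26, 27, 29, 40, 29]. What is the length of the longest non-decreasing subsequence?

12

Track the smallest tail for each achievable length (allowing ties):
6 → extends → [6]
20 → extends → [6, 20]
21 → extends → [6, 20, 21]
10 → replaces 20 → [6, 10, 21]
14 → replaces 21 → [6, 10, 14]
18 → extends → [6, 10, 14, 18]
22 → extends → [6, 10, 14, 18, 22]
23 → extends → [6, 10, 14, 18, 22, 23]
24 → extends → [6, 10, 14, 18, 22, 23, 24]
25 → extends → [6, 10, 14, 18, 22, 23, 24, 25]
26 → extends → [6, 10, 14, 18, 22, 23, 24, 25, 26]
27 → extends → [6, 10, 14, 18, 22, 23, 24, 25, 26, 27]
29 → extends → [6, 10, 14, 18, 22, 23, 24, 25, 26, 27, 29]
40 → extends → [6, 10, 14, 18, 22, 23, 24, 25, 26, 27, 29, 40]
29 → replaces 40 → [6, 10, 14, 18, 22, 23, 24, 25, 26, 27, 29, 29]
Twelve tails, so the longest non-decreasing subsequence has length 12 (e.g. 6, 10, 14, 18, 22, 23, 24, 25, 26, 27, 29, 40).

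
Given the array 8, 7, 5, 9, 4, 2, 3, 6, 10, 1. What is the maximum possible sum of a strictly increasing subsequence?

Let S[i] be the best sum of a strictly increasing subsequence ending at i:
i:      1  2  3  4  5  6  7  8  9 10
a[i]:   8  7  5  9  4  2  3  6 10  1
S:      8  7  5 17  4  2  5 11 27  1
Maximum is 27 (e.g. 8 + 9 + 10).

27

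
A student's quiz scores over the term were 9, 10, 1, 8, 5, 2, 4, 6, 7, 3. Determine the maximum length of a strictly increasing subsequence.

Track the smallest tail for each achievable length (strict):
9 → extends → [9]
10 → extends → [9, 10]
1 → replaces 9 → [1, 10]
8 → replaces 10 → [1, 8]
5 → replaces 8 → [1, 5]
2 → replaces 5 → [1, 2]
4 → extends → [1, 2, 4]
6 → extends → [1, 2, 4, 6]
7 → extends → [1, 2, 4, 6, 7]
3 → replaces 4 → [1, 2, 3, 6, 7]
Five tails, so the longest strictly increasing subsequence has length 5 (e.g. 1, 2, 4, 6, 7).

5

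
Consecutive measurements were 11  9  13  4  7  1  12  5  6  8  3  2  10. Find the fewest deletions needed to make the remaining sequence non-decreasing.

Fewest deletions = n − (longest non-decreasing subsequence).
i:      1  2  3  4  5  6  7  8  9 10 11 12 13
a[i]:  11  9 13  4  7  1 12  5  6  8  3  2 10
dp:     1  1  2  1  2  1  3  2  3  4  2  2  5
max dp = 5, so deletions = 13 − 5 = 8.

8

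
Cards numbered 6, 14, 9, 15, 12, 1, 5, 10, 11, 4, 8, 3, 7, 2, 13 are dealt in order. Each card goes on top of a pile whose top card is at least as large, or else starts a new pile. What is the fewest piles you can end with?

5

The minimum number of non-increasing subsequences covering a sequence equals the length of its longest strictly increasing subsequence.
LIS length is 5 (e.g. 6, 9, 10, 11, 13), so 5 piles are needed.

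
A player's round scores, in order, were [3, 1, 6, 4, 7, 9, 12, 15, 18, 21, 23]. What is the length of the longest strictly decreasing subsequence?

Let dp[i] be the longest strictly decreasing subsequence ending at i:
i:      1  2  3  4  5  6  7  8  9 10 11
a[i]:   3  1  6  4  7  9 12 15 18 21 23
dp:     1  2  1  2  1  1  1  1  1  1  1
Maximum is 2.

2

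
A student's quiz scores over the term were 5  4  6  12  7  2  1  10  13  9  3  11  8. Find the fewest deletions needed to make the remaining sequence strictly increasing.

8

Fewest deletions = n − (longest strictly increasing subsequence).
i:      1  2  3  4  5  6  7  8  9 10 11 12 13
a[i]:   5  4  6 12  7  2  1 10 13  9  3 11  8
dp:     1  1  2  3  3  1  1  4  5  4  2  5  4
max dp = 5, so deletions = 13 − 5 = 8.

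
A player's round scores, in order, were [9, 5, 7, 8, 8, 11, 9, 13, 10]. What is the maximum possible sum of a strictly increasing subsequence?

Let S[i] be the best sum of a strictly increasing subsequence ending at i:
i:      1  2  3  4  5  6  7  8  9
a[i]:   9  5  7  8  8 11  9 13 10
S:      9  5 12 20 20 31 29 44 39
Maximum is 44 (e.g. 5 + 7 + 8 + 11 + 13).

44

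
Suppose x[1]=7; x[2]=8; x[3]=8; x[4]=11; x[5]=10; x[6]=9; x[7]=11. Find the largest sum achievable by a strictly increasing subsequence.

36

Let S[i] be the best sum of a strictly increasing subsequence ending at i:
i:      1  2  3  4  5  6  7
x[i]:   7  8  8 11 10  9 11
S:      7 15 15 26 25 24 36
Maximum is 36 (e.g. 7 + 8 + 10 + 11).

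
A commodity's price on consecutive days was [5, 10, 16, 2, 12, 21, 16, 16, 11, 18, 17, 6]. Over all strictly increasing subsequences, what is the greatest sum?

Let S[i] be the best sum of a strictly increasing subsequence ending at i:
i:      1  2  3  4  5  6  7  8  9 10 11 12
a[i]:   5 10 16  2 12 21 16 16 11 18 17  6
S:      5 15 31  2 27 52 43 43 26 61 60 11
Maximum is 61 (e.g. 5 + 10 + 12 + 16 + 18).

61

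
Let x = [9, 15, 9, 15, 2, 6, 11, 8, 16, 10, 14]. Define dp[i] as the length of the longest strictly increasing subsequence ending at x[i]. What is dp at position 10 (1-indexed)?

4

dp[i] = 1 + max{dp[j] : j<i, x[j]<x[i]} (or 1 if no such j):
i:      1  2  3  4  5  6  7  8  9 10 11
x[i]:   9 15  9 15  2  6 11  8 16 10 14
dp:     1  2  1  2  1  2  3  3  4  4  5
At index 10 the value is 4.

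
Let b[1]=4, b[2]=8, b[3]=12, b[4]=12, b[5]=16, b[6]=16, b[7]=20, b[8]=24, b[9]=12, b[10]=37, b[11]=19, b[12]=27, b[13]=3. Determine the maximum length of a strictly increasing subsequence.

7

Let dp[i] be the length of the longest such subsequence ending at index i:
i:      1  2  3  4  5  6  7  8  9 10 11 12 13
b[i]:   4  8 12 12 16 16 20 24 12 37 19 27  3
dp:     1  2  3  3  4  4  5  6  3  7  5  7  1
Maximum dp value is 7.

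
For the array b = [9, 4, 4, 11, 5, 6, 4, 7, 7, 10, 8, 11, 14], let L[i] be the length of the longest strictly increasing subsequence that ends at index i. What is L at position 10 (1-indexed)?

dp[i] = 1 + max{dp[j] : j<i, b[j]<b[i]} (or 1 if no such j):
i:      1  2  3  4  5  6  7  8  9 10 11 12 13
b[i]:   9  4  4 11  5  6  4  7  7 10  8 11 14
dp:     1  1  1  2  2  3  1  4  4  5  5  6  7
At index 10 the value is 5.

5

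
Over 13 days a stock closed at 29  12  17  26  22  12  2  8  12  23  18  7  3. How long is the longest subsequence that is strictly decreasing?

7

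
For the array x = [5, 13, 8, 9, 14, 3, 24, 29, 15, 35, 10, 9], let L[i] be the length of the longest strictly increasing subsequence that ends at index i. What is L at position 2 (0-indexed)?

2

dp[i] = 1 + max{dp[j] : j<i, x[j]<x[i]} (or 1 if no such j):
i:      0  1  2  3  4  5  6  7  8  9 10 11
x[i]:   5 13  8  9 14  3 24 29 15 35 10  9
dp:     1  2  2  3  4  1  5  6  5  7  4  3
At index 2 the value is 2.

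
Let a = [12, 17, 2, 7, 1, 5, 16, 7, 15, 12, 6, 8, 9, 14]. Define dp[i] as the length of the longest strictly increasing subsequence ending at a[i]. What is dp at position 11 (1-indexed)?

dp[i] = 1 + max{dp[j] : j<i, a[j]<a[i]} (or 1 if no such j):
i:      1  2  3  4  5  6  7  8  9 10 11 12 13 14
a[i]:  12 17  2  7  1  5 16  7 15 12  6  8  9 14
dp:     1  2  1  2  1  2  3  3  4  4  3  4  5  6
At index 11 the value is 3.

3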